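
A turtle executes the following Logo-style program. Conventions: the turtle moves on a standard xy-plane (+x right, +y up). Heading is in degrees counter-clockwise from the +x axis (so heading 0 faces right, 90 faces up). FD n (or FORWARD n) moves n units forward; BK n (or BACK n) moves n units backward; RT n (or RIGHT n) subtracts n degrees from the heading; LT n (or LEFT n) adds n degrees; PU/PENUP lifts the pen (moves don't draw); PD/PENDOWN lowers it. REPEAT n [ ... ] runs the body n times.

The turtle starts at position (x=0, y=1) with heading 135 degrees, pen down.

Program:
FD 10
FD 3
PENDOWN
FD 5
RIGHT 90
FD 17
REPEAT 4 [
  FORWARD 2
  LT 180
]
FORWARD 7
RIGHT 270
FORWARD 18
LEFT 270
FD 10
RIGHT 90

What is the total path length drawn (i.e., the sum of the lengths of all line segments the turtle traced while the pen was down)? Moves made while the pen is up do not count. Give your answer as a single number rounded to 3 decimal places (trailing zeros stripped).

Answer: 78

Derivation:
Executing turtle program step by step:
Start: pos=(0,1), heading=135, pen down
FD 10: (0,1) -> (-7.071,8.071) [heading=135, draw]
FD 3: (-7.071,8.071) -> (-9.192,10.192) [heading=135, draw]
PD: pen down
FD 5: (-9.192,10.192) -> (-12.728,13.728) [heading=135, draw]
RT 90: heading 135 -> 45
FD 17: (-12.728,13.728) -> (-0.707,25.749) [heading=45, draw]
REPEAT 4 [
  -- iteration 1/4 --
  FD 2: (-0.707,25.749) -> (0.707,27.163) [heading=45, draw]
  LT 180: heading 45 -> 225
  -- iteration 2/4 --
  FD 2: (0.707,27.163) -> (-0.707,25.749) [heading=225, draw]
  LT 180: heading 225 -> 45
  -- iteration 3/4 --
  FD 2: (-0.707,25.749) -> (0.707,27.163) [heading=45, draw]
  LT 180: heading 45 -> 225
  -- iteration 4/4 --
  FD 2: (0.707,27.163) -> (-0.707,25.749) [heading=225, draw]
  LT 180: heading 225 -> 45
]
FD 7: (-0.707,25.749) -> (4.243,30.698) [heading=45, draw]
RT 270: heading 45 -> 135
FD 18: (4.243,30.698) -> (-8.485,43.426) [heading=135, draw]
LT 270: heading 135 -> 45
FD 10: (-8.485,43.426) -> (-1.414,50.497) [heading=45, draw]
RT 90: heading 45 -> 315
Final: pos=(-1.414,50.497), heading=315, 11 segment(s) drawn

Segment lengths:
  seg 1: (0,1) -> (-7.071,8.071), length = 10
  seg 2: (-7.071,8.071) -> (-9.192,10.192), length = 3
  seg 3: (-9.192,10.192) -> (-12.728,13.728), length = 5
  seg 4: (-12.728,13.728) -> (-0.707,25.749), length = 17
  seg 5: (-0.707,25.749) -> (0.707,27.163), length = 2
  seg 6: (0.707,27.163) -> (-0.707,25.749), length = 2
  seg 7: (-0.707,25.749) -> (0.707,27.163), length = 2
  seg 8: (0.707,27.163) -> (-0.707,25.749), length = 2
  seg 9: (-0.707,25.749) -> (4.243,30.698), length = 7
  seg 10: (4.243,30.698) -> (-8.485,43.426), length = 18
  seg 11: (-8.485,43.426) -> (-1.414,50.497), length = 10
Total = 78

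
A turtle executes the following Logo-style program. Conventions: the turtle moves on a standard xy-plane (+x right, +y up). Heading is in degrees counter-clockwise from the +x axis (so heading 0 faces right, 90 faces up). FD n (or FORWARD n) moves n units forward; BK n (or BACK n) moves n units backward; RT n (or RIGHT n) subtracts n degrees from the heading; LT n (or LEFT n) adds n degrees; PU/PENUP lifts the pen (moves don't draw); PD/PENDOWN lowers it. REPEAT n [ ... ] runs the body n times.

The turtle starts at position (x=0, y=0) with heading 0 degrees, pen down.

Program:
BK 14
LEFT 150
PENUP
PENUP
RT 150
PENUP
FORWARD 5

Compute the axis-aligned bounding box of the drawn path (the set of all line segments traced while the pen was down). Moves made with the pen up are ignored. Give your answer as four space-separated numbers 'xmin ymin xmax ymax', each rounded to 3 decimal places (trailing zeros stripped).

Answer: -14 0 0 0

Derivation:
Executing turtle program step by step:
Start: pos=(0,0), heading=0, pen down
BK 14: (0,0) -> (-14,0) [heading=0, draw]
LT 150: heading 0 -> 150
PU: pen up
PU: pen up
RT 150: heading 150 -> 0
PU: pen up
FD 5: (-14,0) -> (-9,0) [heading=0, move]
Final: pos=(-9,0), heading=0, 1 segment(s) drawn

Segment endpoints: x in {-14, 0}, y in {0}
xmin=-14, ymin=0, xmax=0, ymax=0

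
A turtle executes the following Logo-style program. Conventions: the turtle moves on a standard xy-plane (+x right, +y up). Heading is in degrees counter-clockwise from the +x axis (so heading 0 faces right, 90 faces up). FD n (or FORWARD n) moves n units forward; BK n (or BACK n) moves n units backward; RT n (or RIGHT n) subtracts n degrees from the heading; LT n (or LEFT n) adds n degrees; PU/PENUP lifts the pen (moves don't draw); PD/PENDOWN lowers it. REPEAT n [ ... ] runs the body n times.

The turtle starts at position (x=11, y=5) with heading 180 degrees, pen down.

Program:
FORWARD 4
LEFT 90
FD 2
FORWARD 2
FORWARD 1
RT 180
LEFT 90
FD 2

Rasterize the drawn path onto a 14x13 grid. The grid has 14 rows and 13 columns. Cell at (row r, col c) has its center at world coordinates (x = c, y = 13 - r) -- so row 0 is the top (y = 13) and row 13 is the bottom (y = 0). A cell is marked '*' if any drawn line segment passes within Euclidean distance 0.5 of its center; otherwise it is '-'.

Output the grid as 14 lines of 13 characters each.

Answer: -------------
-------------
-------------
-------------
-------------
-------------
-------------
-------------
-------*****-
-------*-----
-------*-----
-------*-----
-------*-----
-----***-----

Derivation:
Segment 0: (11,5) -> (7,5)
Segment 1: (7,5) -> (7,3)
Segment 2: (7,3) -> (7,1)
Segment 3: (7,1) -> (7,0)
Segment 4: (7,0) -> (5,0)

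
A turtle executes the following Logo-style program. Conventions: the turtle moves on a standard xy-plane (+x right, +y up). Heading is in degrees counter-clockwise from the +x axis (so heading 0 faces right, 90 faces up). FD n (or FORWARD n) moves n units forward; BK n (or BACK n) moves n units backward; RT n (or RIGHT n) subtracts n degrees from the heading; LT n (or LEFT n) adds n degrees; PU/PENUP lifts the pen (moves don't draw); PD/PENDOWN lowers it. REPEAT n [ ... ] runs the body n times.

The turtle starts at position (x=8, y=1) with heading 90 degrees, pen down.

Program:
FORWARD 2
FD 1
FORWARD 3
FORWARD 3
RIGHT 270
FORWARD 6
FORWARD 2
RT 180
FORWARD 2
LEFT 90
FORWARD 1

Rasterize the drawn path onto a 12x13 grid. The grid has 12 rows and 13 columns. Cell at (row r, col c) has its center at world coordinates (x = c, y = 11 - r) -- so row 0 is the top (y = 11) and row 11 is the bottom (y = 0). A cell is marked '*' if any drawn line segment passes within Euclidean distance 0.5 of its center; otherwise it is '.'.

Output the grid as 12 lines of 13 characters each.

Answer: ..*..........
*********....
........*....
........*....
........*....
........*....
........*....
........*....
........*....
........*....
........*....
.............

Derivation:
Segment 0: (8,1) -> (8,3)
Segment 1: (8,3) -> (8,4)
Segment 2: (8,4) -> (8,7)
Segment 3: (8,7) -> (8,10)
Segment 4: (8,10) -> (2,10)
Segment 5: (2,10) -> (0,10)
Segment 6: (0,10) -> (2,10)
Segment 7: (2,10) -> (2,11)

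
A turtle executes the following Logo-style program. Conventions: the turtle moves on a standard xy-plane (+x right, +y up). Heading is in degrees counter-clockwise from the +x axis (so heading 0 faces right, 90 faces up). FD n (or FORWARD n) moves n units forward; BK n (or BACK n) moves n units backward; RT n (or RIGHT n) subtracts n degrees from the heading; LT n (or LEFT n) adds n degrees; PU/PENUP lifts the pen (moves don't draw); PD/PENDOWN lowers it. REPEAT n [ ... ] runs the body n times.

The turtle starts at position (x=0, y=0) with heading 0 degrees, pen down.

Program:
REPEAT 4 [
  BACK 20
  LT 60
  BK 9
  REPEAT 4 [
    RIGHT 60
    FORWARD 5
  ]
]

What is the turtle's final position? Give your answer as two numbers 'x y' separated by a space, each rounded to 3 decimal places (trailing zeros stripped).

Executing turtle program step by step:
Start: pos=(0,0), heading=0, pen down
REPEAT 4 [
  -- iteration 1/4 --
  BK 20: (0,0) -> (-20,0) [heading=0, draw]
  LT 60: heading 0 -> 60
  BK 9: (-20,0) -> (-24.5,-7.794) [heading=60, draw]
  REPEAT 4 [
    -- iteration 1/4 --
    RT 60: heading 60 -> 0
    FD 5: (-24.5,-7.794) -> (-19.5,-7.794) [heading=0, draw]
    -- iteration 2/4 --
    RT 60: heading 0 -> 300
    FD 5: (-19.5,-7.794) -> (-17,-12.124) [heading=300, draw]
    -- iteration 3/4 --
    RT 60: heading 300 -> 240
    FD 5: (-17,-12.124) -> (-19.5,-16.454) [heading=240, draw]
    -- iteration 4/4 --
    RT 60: heading 240 -> 180
    FD 5: (-19.5,-16.454) -> (-24.5,-16.454) [heading=180, draw]
  ]
  -- iteration 2/4 --
  BK 20: (-24.5,-16.454) -> (-4.5,-16.454) [heading=180, draw]
  LT 60: heading 180 -> 240
  BK 9: (-4.5,-16.454) -> (0,-8.66) [heading=240, draw]
  REPEAT 4 [
    -- iteration 1/4 --
    RT 60: heading 240 -> 180
    FD 5: (0,-8.66) -> (-5,-8.66) [heading=180, draw]
    -- iteration 2/4 --
    RT 60: heading 180 -> 120
    FD 5: (-5,-8.66) -> (-7.5,-4.33) [heading=120, draw]
    -- iteration 3/4 --
    RT 60: heading 120 -> 60
    FD 5: (-7.5,-4.33) -> (-5,0) [heading=60, draw]
    -- iteration 4/4 --
    RT 60: heading 60 -> 0
    FD 5: (-5,0) -> (0,0) [heading=0, draw]
  ]
  -- iteration 3/4 --
  BK 20: (0,0) -> (-20,0) [heading=0, draw]
  LT 60: heading 0 -> 60
  BK 9: (-20,0) -> (-24.5,-7.794) [heading=60, draw]
  REPEAT 4 [
    -- iteration 1/4 --
    RT 60: heading 60 -> 0
    FD 5: (-24.5,-7.794) -> (-19.5,-7.794) [heading=0, draw]
    -- iteration 2/4 --
    RT 60: heading 0 -> 300
    FD 5: (-19.5,-7.794) -> (-17,-12.124) [heading=300, draw]
    -- iteration 3/4 --
    RT 60: heading 300 -> 240
    FD 5: (-17,-12.124) -> (-19.5,-16.454) [heading=240, draw]
    -- iteration 4/4 --
    RT 60: heading 240 -> 180
    FD 5: (-19.5,-16.454) -> (-24.5,-16.454) [heading=180, draw]
  ]
  -- iteration 4/4 --
  BK 20: (-24.5,-16.454) -> (-4.5,-16.454) [heading=180, draw]
  LT 60: heading 180 -> 240
  BK 9: (-4.5,-16.454) -> (0,-8.66) [heading=240, draw]
  REPEAT 4 [
    -- iteration 1/4 --
    RT 60: heading 240 -> 180
    FD 5: (0,-8.66) -> (-5,-8.66) [heading=180, draw]
    -- iteration 2/4 --
    RT 60: heading 180 -> 120
    FD 5: (-5,-8.66) -> (-7.5,-4.33) [heading=120, draw]
    -- iteration 3/4 --
    RT 60: heading 120 -> 60
    FD 5: (-7.5,-4.33) -> (-5,0) [heading=60, draw]
    -- iteration 4/4 --
    RT 60: heading 60 -> 0
    FD 5: (-5,0) -> (0,0) [heading=0, draw]
  ]
]
Final: pos=(0,0), heading=0, 24 segment(s) drawn

Answer: 0 0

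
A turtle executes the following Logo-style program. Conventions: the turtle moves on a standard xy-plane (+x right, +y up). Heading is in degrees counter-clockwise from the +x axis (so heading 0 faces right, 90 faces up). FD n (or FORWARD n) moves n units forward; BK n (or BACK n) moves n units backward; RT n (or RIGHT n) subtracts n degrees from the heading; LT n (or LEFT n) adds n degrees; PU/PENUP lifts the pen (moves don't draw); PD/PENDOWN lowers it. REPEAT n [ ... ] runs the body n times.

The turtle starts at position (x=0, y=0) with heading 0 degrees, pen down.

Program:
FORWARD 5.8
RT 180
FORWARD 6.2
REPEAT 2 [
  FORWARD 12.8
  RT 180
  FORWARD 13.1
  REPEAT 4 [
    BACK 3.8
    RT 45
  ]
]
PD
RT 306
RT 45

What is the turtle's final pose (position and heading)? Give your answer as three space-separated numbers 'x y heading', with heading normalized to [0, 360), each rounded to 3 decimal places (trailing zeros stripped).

Executing turtle program step by step:
Start: pos=(0,0), heading=0, pen down
FD 5.8: (0,0) -> (5.8,0) [heading=0, draw]
RT 180: heading 0 -> 180
FD 6.2: (5.8,0) -> (-0.4,0) [heading=180, draw]
REPEAT 2 [
  -- iteration 1/2 --
  FD 12.8: (-0.4,0) -> (-13.2,0) [heading=180, draw]
  RT 180: heading 180 -> 0
  FD 13.1: (-13.2,0) -> (-0.1,0) [heading=0, draw]
  REPEAT 4 [
    -- iteration 1/4 --
    BK 3.8: (-0.1,0) -> (-3.9,0) [heading=0, draw]
    RT 45: heading 0 -> 315
    -- iteration 2/4 --
    BK 3.8: (-3.9,0) -> (-6.587,2.687) [heading=315, draw]
    RT 45: heading 315 -> 270
    -- iteration 3/4 --
    BK 3.8: (-6.587,2.687) -> (-6.587,6.487) [heading=270, draw]
    RT 45: heading 270 -> 225
    -- iteration 4/4 --
    BK 3.8: (-6.587,6.487) -> (-3.9,9.174) [heading=225, draw]
    RT 45: heading 225 -> 180
  ]
  -- iteration 2/2 --
  FD 12.8: (-3.9,9.174) -> (-16.7,9.174) [heading=180, draw]
  RT 180: heading 180 -> 0
  FD 13.1: (-16.7,9.174) -> (-3.6,9.174) [heading=0, draw]
  REPEAT 4 [
    -- iteration 1/4 --
    BK 3.8: (-3.6,9.174) -> (-7.4,9.174) [heading=0, draw]
    RT 45: heading 0 -> 315
    -- iteration 2/4 --
    BK 3.8: (-7.4,9.174) -> (-10.087,11.861) [heading=315, draw]
    RT 45: heading 315 -> 270
    -- iteration 3/4 --
    BK 3.8: (-10.087,11.861) -> (-10.087,15.661) [heading=270, draw]
    RT 45: heading 270 -> 225
    -- iteration 4/4 --
    BK 3.8: (-10.087,15.661) -> (-7.4,18.348) [heading=225, draw]
    RT 45: heading 225 -> 180
  ]
]
PD: pen down
RT 306: heading 180 -> 234
RT 45: heading 234 -> 189
Final: pos=(-7.4,18.348), heading=189, 14 segment(s) drawn

Answer: -7.4 18.348 189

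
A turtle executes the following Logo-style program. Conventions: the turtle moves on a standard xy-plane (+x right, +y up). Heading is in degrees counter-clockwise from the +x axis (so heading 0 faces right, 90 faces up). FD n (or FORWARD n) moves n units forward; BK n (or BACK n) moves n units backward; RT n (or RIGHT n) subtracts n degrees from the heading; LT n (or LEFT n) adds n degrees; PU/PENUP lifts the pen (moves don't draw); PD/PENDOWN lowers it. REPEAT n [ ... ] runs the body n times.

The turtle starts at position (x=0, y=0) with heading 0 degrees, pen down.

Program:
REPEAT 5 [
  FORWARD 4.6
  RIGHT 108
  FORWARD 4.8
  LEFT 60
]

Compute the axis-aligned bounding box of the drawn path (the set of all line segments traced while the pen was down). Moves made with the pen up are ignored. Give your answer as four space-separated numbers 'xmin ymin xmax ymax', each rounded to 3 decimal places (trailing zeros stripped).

Executing turtle program step by step:
Start: pos=(0,0), heading=0, pen down
REPEAT 5 [
  -- iteration 1/5 --
  FD 4.6: (0,0) -> (4.6,0) [heading=0, draw]
  RT 108: heading 0 -> 252
  FD 4.8: (4.6,0) -> (3.117,-4.565) [heading=252, draw]
  LT 60: heading 252 -> 312
  -- iteration 2/5 --
  FD 4.6: (3.117,-4.565) -> (6.195,-7.984) [heading=312, draw]
  RT 108: heading 312 -> 204
  FD 4.8: (6.195,-7.984) -> (1.81,-9.936) [heading=204, draw]
  LT 60: heading 204 -> 264
  -- iteration 3/5 --
  FD 4.6: (1.81,-9.936) -> (1.329,-14.511) [heading=264, draw]
  RT 108: heading 264 -> 156
  FD 4.8: (1.329,-14.511) -> (-3.056,-12.558) [heading=156, draw]
  LT 60: heading 156 -> 216
  -- iteration 4/5 --
  FD 4.6: (-3.056,-12.558) -> (-6.778,-15.262) [heading=216, draw]
  RT 108: heading 216 -> 108
  FD 4.8: (-6.778,-15.262) -> (-8.261,-10.697) [heading=108, draw]
  LT 60: heading 108 -> 168
  -- iteration 5/5 --
  FD 4.6: (-8.261,-10.697) -> (-12.76,-9.741) [heading=168, draw]
  RT 108: heading 168 -> 60
  FD 4.8: (-12.76,-9.741) -> (-10.36,-5.584) [heading=60, draw]
  LT 60: heading 60 -> 120
]
Final: pos=(-10.36,-5.584), heading=120, 10 segment(s) drawn

Segment endpoints: x in {-12.76, -10.36, -8.261, -6.778, -3.056, 0, 1.329, 1.81, 3.117, 4.6, 6.195}, y in {-15.262, -14.511, -12.558, -10.697, -9.936, -9.741, -7.984, -5.584, -4.565, 0}
xmin=-12.76, ymin=-15.262, xmax=6.195, ymax=0

Answer: -12.76 -15.262 6.195 0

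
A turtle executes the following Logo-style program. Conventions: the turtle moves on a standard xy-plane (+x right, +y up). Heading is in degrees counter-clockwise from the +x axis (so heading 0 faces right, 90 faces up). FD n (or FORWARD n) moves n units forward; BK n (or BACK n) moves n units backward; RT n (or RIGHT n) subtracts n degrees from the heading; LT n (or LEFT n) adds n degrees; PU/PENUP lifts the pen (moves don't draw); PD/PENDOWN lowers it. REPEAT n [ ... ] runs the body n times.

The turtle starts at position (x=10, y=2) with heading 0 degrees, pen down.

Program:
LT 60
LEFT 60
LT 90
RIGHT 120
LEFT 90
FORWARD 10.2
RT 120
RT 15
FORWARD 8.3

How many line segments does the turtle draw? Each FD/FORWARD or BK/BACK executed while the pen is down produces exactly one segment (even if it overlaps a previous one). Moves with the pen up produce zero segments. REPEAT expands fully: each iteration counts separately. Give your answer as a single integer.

Answer: 2

Derivation:
Executing turtle program step by step:
Start: pos=(10,2), heading=0, pen down
LT 60: heading 0 -> 60
LT 60: heading 60 -> 120
LT 90: heading 120 -> 210
RT 120: heading 210 -> 90
LT 90: heading 90 -> 180
FD 10.2: (10,2) -> (-0.2,2) [heading=180, draw]
RT 120: heading 180 -> 60
RT 15: heading 60 -> 45
FD 8.3: (-0.2,2) -> (5.669,7.869) [heading=45, draw]
Final: pos=(5.669,7.869), heading=45, 2 segment(s) drawn
Segments drawn: 2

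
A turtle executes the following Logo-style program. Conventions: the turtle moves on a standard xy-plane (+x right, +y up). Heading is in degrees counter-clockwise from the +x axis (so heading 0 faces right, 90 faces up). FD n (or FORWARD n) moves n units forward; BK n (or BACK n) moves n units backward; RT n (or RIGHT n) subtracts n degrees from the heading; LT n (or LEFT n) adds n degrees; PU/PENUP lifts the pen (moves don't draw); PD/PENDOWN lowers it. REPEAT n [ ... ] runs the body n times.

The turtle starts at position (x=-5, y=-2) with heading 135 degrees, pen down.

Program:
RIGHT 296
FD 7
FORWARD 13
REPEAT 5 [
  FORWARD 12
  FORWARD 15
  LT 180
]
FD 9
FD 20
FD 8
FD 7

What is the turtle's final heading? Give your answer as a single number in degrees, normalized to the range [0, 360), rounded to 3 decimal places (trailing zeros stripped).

Answer: 19

Derivation:
Executing turtle program step by step:
Start: pos=(-5,-2), heading=135, pen down
RT 296: heading 135 -> 199
FD 7: (-5,-2) -> (-11.619,-4.279) [heading=199, draw]
FD 13: (-11.619,-4.279) -> (-23.91,-8.511) [heading=199, draw]
REPEAT 5 [
  -- iteration 1/5 --
  FD 12: (-23.91,-8.511) -> (-35.257,-12.418) [heading=199, draw]
  FD 15: (-35.257,-12.418) -> (-49.439,-17.302) [heading=199, draw]
  LT 180: heading 199 -> 19
  -- iteration 2/5 --
  FD 12: (-49.439,-17.302) -> (-38.093,-13.395) [heading=19, draw]
  FD 15: (-38.093,-13.395) -> (-23.91,-8.511) [heading=19, draw]
  LT 180: heading 19 -> 199
  -- iteration 3/5 --
  FD 12: (-23.91,-8.511) -> (-35.257,-12.418) [heading=199, draw]
  FD 15: (-35.257,-12.418) -> (-49.439,-17.302) [heading=199, draw]
  LT 180: heading 199 -> 19
  -- iteration 4/5 --
  FD 12: (-49.439,-17.302) -> (-38.093,-13.395) [heading=19, draw]
  FD 15: (-38.093,-13.395) -> (-23.91,-8.511) [heading=19, draw]
  LT 180: heading 19 -> 199
  -- iteration 5/5 --
  FD 12: (-23.91,-8.511) -> (-35.257,-12.418) [heading=199, draw]
  FD 15: (-35.257,-12.418) -> (-49.439,-17.302) [heading=199, draw]
  LT 180: heading 199 -> 19
]
FD 9: (-49.439,-17.302) -> (-40.93,-14.372) [heading=19, draw]
FD 20: (-40.93,-14.372) -> (-22.019,-7.86) [heading=19, draw]
FD 8: (-22.019,-7.86) -> (-14.455,-5.256) [heading=19, draw]
FD 7: (-14.455,-5.256) -> (-7.837,-2.977) [heading=19, draw]
Final: pos=(-7.837,-2.977), heading=19, 16 segment(s) drawn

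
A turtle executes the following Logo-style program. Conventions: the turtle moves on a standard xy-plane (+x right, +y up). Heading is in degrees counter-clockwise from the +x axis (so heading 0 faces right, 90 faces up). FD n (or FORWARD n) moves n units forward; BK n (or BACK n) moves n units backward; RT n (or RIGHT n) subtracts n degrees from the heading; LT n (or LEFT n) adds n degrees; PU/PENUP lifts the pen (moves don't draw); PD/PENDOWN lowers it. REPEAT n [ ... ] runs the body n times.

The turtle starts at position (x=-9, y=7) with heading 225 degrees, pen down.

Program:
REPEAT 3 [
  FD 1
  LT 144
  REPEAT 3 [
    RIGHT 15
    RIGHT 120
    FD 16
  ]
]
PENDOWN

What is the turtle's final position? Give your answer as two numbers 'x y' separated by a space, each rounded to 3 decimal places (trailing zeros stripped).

Executing turtle program step by step:
Start: pos=(-9,7), heading=225, pen down
REPEAT 3 [
  -- iteration 1/3 --
  FD 1: (-9,7) -> (-9.707,6.293) [heading=225, draw]
  LT 144: heading 225 -> 9
  REPEAT 3 [
    -- iteration 1/3 --
    RT 15: heading 9 -> 354
    RT 120: heading 354 -> 234
    FD 16: (-9.707,6.293) -> (-19.112,-6.651) [heading=234, draw]
    -- iteration 2/3 --
    RT 15: heading 234 -> 219
    RT 120: heading 219 -> 99
    FD 16: (-19.112,-6.651) -> (-21.615,9.152) [heading=99, draw]
    -- iteration 3/3 --
    RT 15: heading 99 -> 84
    RT 120: heading 84 -> 324
    FD 16: (-21.615,9.152) -> (-8.67,-0.253) [heading=324, draw]
  ]
  -- iteration 2/3 --
  FD 1: (-8.67,-0.253) -> (-7.861,-0.841) [heading=324, draw]
  LT 144: heading 324 -> 108
  REPEAT 3 [
    -- iteration 1/3 --
    RT 15: heading 108 -> 93
    RT 120: heading 93 -> 333
    FD 16: (-7.861,-0.841) -> (6.395,-8.105) [heading=333, draw]
    -- iteration 2/3 --
    RT 15: heading 333 -> 318
    RT 120: heading 318 -> 198
    FD 16: (6.395,-8.105) -> (-8.822,-13.049) [heading=198, draw]
    -- iteration 3/3 --
    RT 15: heading 198 -> 183
    RT 120: heading 183 -> 63
    FD 16: (-8.822,-13.049) -> (-1.558,1.207) [heading=63, draw]
  ]
  -- iteration 3/3 --
  FD 1: (-1.558,1.207) -> (-1.104,2.098) [heading=63, draw]
  LT 144: heading 63 -> 207
  REPEAT 3 [
    -- iteration 1/3 --
    RT 15: heading 207 -> 192
    RT 120: heading 192 -> 72
    FD 16: (-1.104,2.098) -> (3.84,17.315) [heading=72, draw]
    -- iteration 2/3 --
    RT 15: heading 72 -> 57
    RT 120: heading 57 -> 297
    FD 16: (3.84,17.315) -> (11.104,3.059) [heading=297, draw]
    -- iteration 3/3 --
    RT 15: heading 297 -> 282
    RT 120: heading 282 -> 162
    FD 16: (11.104,3.059) -> (-4.113,8.003) [heading=162, draw]
  ]
]
PD: pen down
Final: pos=(-4.113,8.003), heading=162, 12 segment(s) drawn

Answer: -4.113 8.003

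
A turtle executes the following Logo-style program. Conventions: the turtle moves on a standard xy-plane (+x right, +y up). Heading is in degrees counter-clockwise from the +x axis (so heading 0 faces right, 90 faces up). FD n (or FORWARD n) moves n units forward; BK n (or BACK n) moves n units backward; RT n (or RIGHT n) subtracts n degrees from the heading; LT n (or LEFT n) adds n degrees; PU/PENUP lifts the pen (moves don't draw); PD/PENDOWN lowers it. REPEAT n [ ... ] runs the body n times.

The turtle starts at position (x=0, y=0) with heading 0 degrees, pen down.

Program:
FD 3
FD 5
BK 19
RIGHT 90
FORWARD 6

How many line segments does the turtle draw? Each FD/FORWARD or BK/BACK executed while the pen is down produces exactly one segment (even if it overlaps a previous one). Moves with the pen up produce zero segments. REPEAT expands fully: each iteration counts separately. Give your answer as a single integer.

Answer: 4

Derivation:
Executing turtle program step by step:
Start: pos=(0,0), heading=0, pen down
FD 3: (0,0) -> (3,0) [heading=0, draw]
FD 5: (3,0) -> (8,0) [heading=0, draw]
BK 19: (8,0) -> (-11,0) [heading=0, draw]
RT 90: heading 0 -> 270
FD 6: (-11,0) -> (-11,-6) [heading=270, draw]
Final: pos=(-11,-6), heading=270, 4 segment(s) drawn
Segments drawn: 4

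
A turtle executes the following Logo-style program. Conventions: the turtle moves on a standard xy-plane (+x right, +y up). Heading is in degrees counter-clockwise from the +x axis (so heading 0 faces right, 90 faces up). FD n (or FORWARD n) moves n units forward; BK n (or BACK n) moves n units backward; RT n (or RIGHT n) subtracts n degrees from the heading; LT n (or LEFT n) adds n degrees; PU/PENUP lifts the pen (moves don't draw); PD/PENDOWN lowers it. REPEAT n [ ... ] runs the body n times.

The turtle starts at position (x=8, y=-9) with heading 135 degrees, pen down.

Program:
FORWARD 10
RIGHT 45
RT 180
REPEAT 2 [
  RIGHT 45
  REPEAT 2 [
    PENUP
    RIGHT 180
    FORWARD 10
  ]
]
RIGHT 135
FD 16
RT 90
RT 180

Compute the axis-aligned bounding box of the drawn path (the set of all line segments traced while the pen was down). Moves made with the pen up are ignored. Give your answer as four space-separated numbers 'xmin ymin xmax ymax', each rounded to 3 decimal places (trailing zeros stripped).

Answer: 0.929 -9 8 -1.929

Derivation:
Executing turtle program step by step:
Start: pos=(8,-9), heading=135, pen down
FD 10: (8,-9) -> (0.929,-1.929) [heading=135, draw]
RT 45: heading 135 -> 90
RT 180: heading 90 -> 270
REPEAT 2 [
  -- iteration 1/2 --
  RT 45: heading 270 -> 225
  REPEAT 2 [
    -- iteration 1/2 --
    PU: pen up
    RT 180: heading 225 -> 45
    FD 10: (0.929,-1.929) -> (8,5.142) [heading=45, move]
    -- iteration 2/2 --
    PU: pen up
    RT 180: heading 45 -> 225
    FD 10: (8,5.142) -> (0.929,-1.929) [heading=225, move]
  ]
  -- iteration 2/2 --
  RT 45: heading 225 -> 180
  REPEAT 2 [
    -- iteration 1/2 --
    PU: pen up
    RT 180: heading 180 -> 0
    FD 10: (0.929,-1.929) -> (10.929,-1.929) [heading=0, move]
    -- iteration 2/2 --
    PU: pen up
    RT 180: heading 0 -> 180
    FD 10: (10.929,-1.929) -> (0.929,-1.929) [heading=180, move]
  ]
]
RT 135: heading 180 -> 45
FD 16: (0.929,-1.929) -> (12.243,9.385) [heading=45, move]
RT 90: heading 45 -> 315
RT 180: heading 315 -> 135
Final: pos=(12.243,9.385), heading=135, 1 segment(s) drawn

Segment endpoints: x in {0.929, 8}, y in {-9, -1.929}
xmin=0.929, ymin=-9, xmax=8, ymax=-1.929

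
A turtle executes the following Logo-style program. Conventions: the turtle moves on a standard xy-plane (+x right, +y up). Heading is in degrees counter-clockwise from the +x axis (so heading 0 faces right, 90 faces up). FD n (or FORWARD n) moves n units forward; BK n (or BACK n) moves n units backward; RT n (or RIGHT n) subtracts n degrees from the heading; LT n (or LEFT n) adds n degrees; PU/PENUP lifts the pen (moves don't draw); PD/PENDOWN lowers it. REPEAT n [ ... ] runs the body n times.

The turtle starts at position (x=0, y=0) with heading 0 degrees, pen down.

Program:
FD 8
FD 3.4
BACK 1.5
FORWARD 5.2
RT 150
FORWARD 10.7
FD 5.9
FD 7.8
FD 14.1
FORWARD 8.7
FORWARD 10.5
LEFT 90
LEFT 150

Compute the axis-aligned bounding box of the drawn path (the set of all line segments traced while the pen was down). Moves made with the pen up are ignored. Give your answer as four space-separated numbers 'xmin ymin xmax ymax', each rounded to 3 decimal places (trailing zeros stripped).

Executing turtle program step by step:
Start: pos=(0,0), heading=0, pen down
FD 8: (0,0) -> (8,0) [heading=0, draw]
FD 3.4: (8,0) -> (11.4,0) [heading=0, draw]
BK 1.5: (11.4,0) -> (9.9,0) [heading=0, draw]
FD 5.2: (9.9,0) -> (15.1,0) [heading=0, draw]
RT 150: heading 0 -> 210
FD 10.7: (15.1,0) -> (5.834,-5.35) [heading=210, draw]
FD 5.9: (5.834,-5.35) -> (0.724,-8.3) [heading=210, draw]
FD 7.8: (0.724,-8.3) -> (-6.031,-12.2) [heading=210, draw]
FD 14.1: (-6.031,-12.2) -> (-18.242,-19.25) [heading=210, draw]
FD 8.7: (-18.242,-19.25) -> (-25.776,-23.6) [heading=210, draw]
FD 10.5: (-25.776,-23.6) -> (-34.87,-28.85) [heading=210, draw]
LT 90: heading 210 -> 300
LT 150: heading 300 -> 90
Final: pos=(-34.87,-28.85), heading=90, 10 segment(s) drawn

Segment endpoints: x in {-34.87, -25.776, -18.242, -6.031, 0, 0.724, 5.834, 8, 9.9, 11.4, 15.1}, y in {-28.85, -23.6, -19.25, -12.2, -8.3, -5.35, 0}
xmin=-34.87, ymin=-28.85, xmax=15.1, ymax=0

Answer: -34.87 -28.85 15.1 0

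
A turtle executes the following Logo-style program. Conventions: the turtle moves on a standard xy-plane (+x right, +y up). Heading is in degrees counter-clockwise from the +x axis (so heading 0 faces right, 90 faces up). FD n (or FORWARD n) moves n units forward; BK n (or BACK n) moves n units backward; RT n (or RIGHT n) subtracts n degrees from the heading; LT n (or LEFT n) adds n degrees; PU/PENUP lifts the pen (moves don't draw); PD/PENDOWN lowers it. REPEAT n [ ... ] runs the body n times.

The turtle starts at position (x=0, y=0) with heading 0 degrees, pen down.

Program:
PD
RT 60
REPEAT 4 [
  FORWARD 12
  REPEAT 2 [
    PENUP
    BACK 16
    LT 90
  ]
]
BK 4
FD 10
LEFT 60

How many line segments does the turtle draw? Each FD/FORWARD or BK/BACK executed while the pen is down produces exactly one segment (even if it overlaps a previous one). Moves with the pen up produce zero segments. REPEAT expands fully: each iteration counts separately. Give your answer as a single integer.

Executing turtle program step by step:
Start: pos=(0,0), heading=0, pen down
PD: pen down
RT 60: heading 0 -> 300
REPEAT 4 [
  -- iteration 1/4 --
  FD 12: (0,0) -> (6,-10.392) [heading=300, draw]
  REPEAT 2 [
    -- iteration 1/2 --
    PU: pen up
    BK 16: (6,-10.392) -> (-2,3.464) [heading=300, move]
    LT 90: heading 300 -> 30
    -- iteration 2/2 --
    PU: pen up
    BK 16: (-2,3.464) -> (-15.856,-4.536) [heading=30, move]
    LT 90: heading 30 -> 120
  ]
  -- iteration 2/4 --
  FD 12: (-15.856,-4.536) -> (-21.856,5.856) [heading=120, move]
  REPEAT 2 [
    -- iteration 1/2 --
    PU: pen up
    BK 16: (-21.856,5.856) -> (-13.856,-8) [heading=120, move]
    LT 90: heading 120 -> 210
    -- iteration 2/2 --
    PU: pen up
    BK 16: (-13.856,-8) -> (0,0) [heading=210, move]
    LT 90: heading 210 -> 300
  ]
  -- iteration 3/4 --
  FD 12: (0,0) -> (6,-10.392) [heading=300, move]
  REPEAT 2 [
    -- iteration 1/2 --
    PU: pen up
    BK 16: (6,-10.392) -> (-2,3.464) [heading=300, move]
    LT 90: heading 300 -> 30
    -- iteration 2/2 --
    PU: pen up
    BK 16: (-2,3.464) -> (-15.856,-4.536) [heading=30, move]
    LT 90: heading 30 -> 120
  ]
  -- iteration 4/4 --
  FD 12: (-15.856,-4.536) -> (-21.856,5.856) [heading=120, move]
  REPEAT 2 [
    -- iteration 1/2 --
    PU: pen up
    BK 16: (-21.856,5.856) -> (-13.856,-8) [heading=120, move]
    LT 90: heading 120 -> 210
    -- iteration 2/2 --
    PU: pen up
    BK 16: (-13.856,-8) -> (0,0) [heading=210, move]
    LT 90: heading 210 -> 300
  ]
]
BK 4: (0,0) -> (-2,3.464) [heading=300, move]
FD 10: (-2,3.464) -> (3,-5.196) [heading=300, move]
LT 60: heading 300 -> 0
Final: pos=(3,-5.196), heading=0, 1 segment(s) drawn
Segments drawn: 1

Answer: 1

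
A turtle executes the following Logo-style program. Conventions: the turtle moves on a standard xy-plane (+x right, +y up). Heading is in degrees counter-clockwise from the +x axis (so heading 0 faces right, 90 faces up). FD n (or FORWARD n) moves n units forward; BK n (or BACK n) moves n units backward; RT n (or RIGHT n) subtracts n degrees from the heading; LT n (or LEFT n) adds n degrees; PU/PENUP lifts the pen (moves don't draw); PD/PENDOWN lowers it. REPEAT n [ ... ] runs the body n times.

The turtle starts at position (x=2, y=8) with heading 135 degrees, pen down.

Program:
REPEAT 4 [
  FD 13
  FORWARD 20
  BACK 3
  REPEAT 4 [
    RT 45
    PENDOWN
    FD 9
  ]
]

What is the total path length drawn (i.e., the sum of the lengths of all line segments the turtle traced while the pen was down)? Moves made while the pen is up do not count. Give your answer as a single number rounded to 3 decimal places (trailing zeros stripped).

Answer: 288

Derivation:
Executing turtle program step by step:
Start: pos=(2,8), heading=135, pen down
REPEAT 4 [
  -- iteration 1/4 --
  FD 13: (2,8) -> (-7.192,17.192) [heading=135, draw]
  FD 20: (-7.192,17.192) -> (-21.335,31.335) [heading=135, draw]
  BK 3: (-21.335,31.335) -> (-19.213,29.213) [heading=135, draw]
  REPEAT 4 [
    -- iteration 1/4 --
    RT 45: heading 135 -> 90
    PD: pen down
    FD 9: (-19.213,29.213) -> (-19.213,38.213) [heading=90, draw]
    -- iteration 2/4 --
    RT 45: heading 90 -> 45
    PD: pen down
    FD 9: (-19.213,38.213) -> (-12.849,44.577) [heading=45, draw]
    -- iteration 3/4 --
    RT 45: heading 45 -> 0
    PD: pen down
    FD 9: (-12.849,44.577) -> (-3.849,44.577) [heading=0, draw]
    -- iteration 4/4 --
    RT 45: heading 0 -> 315
    PD: pen down
    FD 9: (-3.849,44.577) -> (2.515,38.213) [heading=315, draw]
  ]
  -- iteration 2/4 --
  FD 13: (2.515,38.213) -> (11.707,29.021) [heading=315, draw]
  FD 20: (11.707,29.021) -> (25.849,14.879) [heading=315, draw]
  BK 3: (25.849,14.879) -> (23.728,17) [heading=315, draw]
  REPEAT 4 [
    -- iteration 1/4 --
    RT 45: heading 315 -> 270
    PD: pen down
    FD 9: (23.728,17) -> (23.728,8) [heading=270, draw]
    -- iteration 2/4 --
    RT 45: heading 270 -> 225
    PD: pen down
    FD 9: (23.728,8) -> (17.364,1.636) [heading=225, draw]
    -- iteration 3/4 --
    RT 45: heading 225 -> 180
    PD: pen down
    FD 9: (17.364,1.636) -> (8.364,1.636) [heading=180, draw]
    -- iteration 4/4 --
    RT 45: heading 180 -> 135
    PD: pen down
    FD 9: (8.364,1.636) -> (2,8) [heading=135, draw]
  ]
  -- iteration 3/4 --
  FD 13: (2,8) -> (-7.192,17.192) [heading=135, draw]
  FD 20: (-7.192,17.192) -> (-21.335,31.335) [heading=135, draw]
  BK 3: (-21.335,31.335) -> (-19.213,29.213) [heading=135, draw]
  REPEAT 4 [
    -- iteration 1/4 --
    RT 45: heading 135 -> 90
    PD: pen down
    FD 9: (-19.213,29.213) -> (-19.213,38.213) [heading=90, draw]
    -- iteration 2/4 --
    RT 45: heading 90 -> 45
    PD: pen down
    FD 9: (-19.213,38.213) -> (-12.849,44.577) [heading=45, draw]
    -- iteration 3/4 --
    RT 45: heading 45 -> 0
    PD: pen down
    FD 9: (-12.849,44.577) -> (-3.849,44.577) [heading=0, draw]
    -- iteration 4/4 --
    RT 45: heading 0 -> 315
    PD: pen down
    FD 9: (-3.849,44.577) -> (2.515,38.213) [heading=315, draw]
  ]
  -- iteration 4/4 --
  FD 13: (2.515,38.213) -> (11.707,29.021) [heading=315, draw]
  FD 20: (11.707,29.021) -> (25.849,14.879) [heading=315, draw]
  BK 3: (25.849,14.879) -> (23.728,17) [heading=315, draw]
  REPEAT 4 [
    -- iteration 1/4 --
    RT 45: heading 315 -> 270
    PD: pen down
    FD 9: (23.728,17) -> (23.728,8) [heading=270, draw]
    -- iteration 2/4 --
    RT 45: heading 270 -> 225
    PD: pen down
    FD 9: (23.728,8) -> (17.364,1.636) [heading=225, draw]
    -- iteration 3/4 --
    RT 45: heading 225 -> 180
    PD: pen down
    FD 9: (17.364,1.636) -> (8.364,1.636) [heading=180, draw]
    -- iteration 4/4 --
    RT 45: heading 180 -> 135
    PD: pen down
    FD 9: (8.364,1.636) -> (2,8) [heading=135, draw]
  ]
]
Final: pos=(2,8), heading=135, 28 segment(s) drawn

Segment lengths:
  seg 1: (2,8) -> (-7.192,17.192), length = 13
  seg 2: (-7.192,17.192) -> (-21.335,31.335), length = 20
  seg 3: (-21.335,31.335) -> (-19.213,29.213), length = 3
  seg 4: (-19.213,29.213) -> (-19.213,38.213), length = 9
  seg 5: (-19.213,38.213) -> (-12.849,44.577), length = 9
  seg 6: (-12.849,44.577) -> (-3.849,44.577), length = 9
  seg 7: (-3.849,44.577) -> (2.515,38.213), length = 9
  seg 8: (2.515,38.213) -> (11.707,29.021), length = 13
  seg 9: (11.707,29.021) -> (25.849,14.879), length = 20
  seg 10: (25.849,14.879) -> (23.728,17), length = 3
  seg 11: (23.728,17) -> (23.728,8), length = 9
  seg 12: (23.728,8) -> (17.364,1.636), length = 9
  seg 13: (17.364,1.636) -> (8.364,1.636), length = 9
  seg 14: (8.364,1.636) -> (2,8), length = 9
  seg 15: (2,8) -> (-7.192,17.192), length = 13
  seg 16: (-7.192,17.192) -> (-21.335,31.335), length = 20
  seg 17: (-21.335,31.335) -> (-19.213,29.213), length = 3
  seg 18: (-19.213,29.213) -> (-19.213,38.213), length = 9
  seg 19: (-19.213,38.213) -> (-12.849,44.577), length = 9
  seg 20: (-12.849,44.577) -> (-3.849,44.577), length = 9
  seg 21: (-3.849,44.577) -> (2.515,38.213), length = 9
  seg 22: (2.515,38.213) -> (11.707,29.021), length = 13
  seg 23: (11.707,29.021) -> (25.849,14.879), length = 20
  seg 24: (25.849,14.879) -> (23.728,17), length = 3
  seg 25: (23.728,17) -> (23.728,8), length = 9
  seg 26: (23.728,8) -> (17.364,1.636), length = 9
  seg 27: (17.364,1.636) -> (8.364,1.636), length = 9
  seg 28: (8.364,1.636) -> (2,8), length = 9
Total = 288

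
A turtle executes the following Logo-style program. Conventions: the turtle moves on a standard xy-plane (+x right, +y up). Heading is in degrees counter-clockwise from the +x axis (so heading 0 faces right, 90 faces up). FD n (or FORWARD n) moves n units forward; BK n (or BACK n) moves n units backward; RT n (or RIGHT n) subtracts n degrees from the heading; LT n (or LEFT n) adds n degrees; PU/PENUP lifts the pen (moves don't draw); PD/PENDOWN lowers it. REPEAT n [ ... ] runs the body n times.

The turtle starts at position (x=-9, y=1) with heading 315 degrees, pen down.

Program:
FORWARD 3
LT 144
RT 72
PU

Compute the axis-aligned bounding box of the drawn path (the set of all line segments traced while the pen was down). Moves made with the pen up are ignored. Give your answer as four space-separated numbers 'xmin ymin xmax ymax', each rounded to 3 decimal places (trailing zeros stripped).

Answer: -9 -1.121 -6.879 1

Derivation:
Executing turtle program step by step:
Start: pos=(-9,1), heading=315, pen down
FD 3: (-9,1) -> (-6.879,-1.121) [heading=315, draw]
LT 144: heading 315 -> 99
RT 72: heading 99 -> 27
PU: pen up
Final: pos=(-6.879,-1.121), heading=27, 1 segment(s) drawn

Segment endpoints: x in {-9, -6.879}, y in {-1.121, 1}
xmin=-9, ymin=-1.121, xmax=-6.879, ymax=1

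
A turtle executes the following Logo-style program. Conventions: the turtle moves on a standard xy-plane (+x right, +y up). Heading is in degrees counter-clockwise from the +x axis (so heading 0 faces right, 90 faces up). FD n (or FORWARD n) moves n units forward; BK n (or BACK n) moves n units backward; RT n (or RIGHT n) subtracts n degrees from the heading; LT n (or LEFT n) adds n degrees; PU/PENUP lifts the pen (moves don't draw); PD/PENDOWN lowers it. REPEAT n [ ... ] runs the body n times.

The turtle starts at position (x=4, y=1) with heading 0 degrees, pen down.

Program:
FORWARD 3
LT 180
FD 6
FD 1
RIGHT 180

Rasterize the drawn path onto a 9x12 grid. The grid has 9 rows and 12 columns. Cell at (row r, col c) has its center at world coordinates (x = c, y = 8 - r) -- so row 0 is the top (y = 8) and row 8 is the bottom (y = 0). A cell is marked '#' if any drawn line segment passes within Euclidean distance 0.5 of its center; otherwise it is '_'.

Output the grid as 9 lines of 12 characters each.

Segment 0: (4,1) -> (7,1)
Segment 1: (7,1) -> (1,1)
Segment 2: (1,1) -> (0,1)

Answer: ____________
____________
____________
____________
____________
____________
____________
########____
____________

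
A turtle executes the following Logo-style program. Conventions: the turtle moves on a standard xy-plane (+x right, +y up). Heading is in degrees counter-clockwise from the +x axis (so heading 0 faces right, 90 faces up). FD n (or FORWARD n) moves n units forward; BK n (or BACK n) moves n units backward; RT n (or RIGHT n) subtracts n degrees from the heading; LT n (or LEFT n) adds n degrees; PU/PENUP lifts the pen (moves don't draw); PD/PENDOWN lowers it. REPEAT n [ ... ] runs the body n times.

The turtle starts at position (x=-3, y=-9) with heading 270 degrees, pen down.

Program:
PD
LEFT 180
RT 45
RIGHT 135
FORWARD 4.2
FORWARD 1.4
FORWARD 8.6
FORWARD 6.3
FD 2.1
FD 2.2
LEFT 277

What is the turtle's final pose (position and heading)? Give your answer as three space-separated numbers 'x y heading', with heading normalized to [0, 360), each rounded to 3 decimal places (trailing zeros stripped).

Answer: -3 -33.8 187

Derivation:
Executing turtle program step by step:
Start: pos=(-3,-9), heading=270, pen down
PD: pen down
LT 180: heading 270 -> 90
RT 45: heading 90 -> 45
RT 135: heading 45 -> 270
FD 4.2: (-3,-9) -> (-3,-13.2) [heading=270, draw]
FD 1.4: (-3,-13.2) -> (-3,-14.6) [heading=270, draw]
FD 8.6: (-3,-14.6) -> (-3,-23.2) [heading=270, draw]
FD 6.3: (-3,-23.2) -> (-3,-29.5) [heading=270, draw]
FD 2.1: (-3,-29.5) -> (-3,-31.6) [heading=270, draw]
FD 2.2: (-3,-31.6) -> (-3,-33.8) [heading=270, draw]
LT 277: heading 270 -> 187
Final: pos=(-3,-33.8), heading=187, 6 segment(s) drawn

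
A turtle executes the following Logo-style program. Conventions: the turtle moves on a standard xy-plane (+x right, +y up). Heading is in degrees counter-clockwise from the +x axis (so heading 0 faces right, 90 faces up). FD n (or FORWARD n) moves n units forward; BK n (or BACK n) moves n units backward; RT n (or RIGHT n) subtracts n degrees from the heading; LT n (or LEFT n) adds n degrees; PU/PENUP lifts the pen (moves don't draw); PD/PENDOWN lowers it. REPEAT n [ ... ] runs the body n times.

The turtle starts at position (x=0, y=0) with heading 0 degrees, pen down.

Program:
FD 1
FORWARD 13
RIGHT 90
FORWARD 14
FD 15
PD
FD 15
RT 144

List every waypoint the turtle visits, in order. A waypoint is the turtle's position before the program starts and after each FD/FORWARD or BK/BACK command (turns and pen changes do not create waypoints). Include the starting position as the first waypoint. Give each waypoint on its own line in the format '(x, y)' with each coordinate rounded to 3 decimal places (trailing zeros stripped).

Answer: (0, 0)
(1, 0)
(14, 0)
(14, -14)
(14, -29)
(14, -44)

Derivation:
Executing turtle program step by step:
Start: pos=(0,0), heading=0, pen down
FD 1: (0,0) -> (1,0) [heading=0, draw]
FD 13: (1,0) -> (14,0) [heading=0, draw]
RT 90: heading 0 -> 270
FD 14: (14,0) -> (14,-14) [heading=270, draw]
FD 15: (14,-14) -> (14,-29) [heading=270, draw]
PD: pen down
FD 15: (14,-29) -> (14,-44) [heading=270, draw]
RT 144: heading 270 -> 126
Final: pos=(14,-44), heading=126, 5 segment(s) drawn
Waypoints (6 total):
(0, 0)
(1, 0)
(14, 0)
(14, -14)
(14, -29)
(14, -44)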